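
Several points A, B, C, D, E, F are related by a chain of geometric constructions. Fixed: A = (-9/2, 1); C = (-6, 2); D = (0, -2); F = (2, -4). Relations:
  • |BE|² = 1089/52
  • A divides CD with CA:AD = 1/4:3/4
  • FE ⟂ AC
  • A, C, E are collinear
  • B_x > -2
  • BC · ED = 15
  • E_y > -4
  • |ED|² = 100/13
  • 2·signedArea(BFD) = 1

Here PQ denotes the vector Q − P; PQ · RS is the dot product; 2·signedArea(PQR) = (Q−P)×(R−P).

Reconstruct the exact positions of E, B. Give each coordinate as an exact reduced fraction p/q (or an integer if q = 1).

B = (-3/2, -1)
E = (30/13, -46/13)

1. E_x = 30/13  [A, C, E are collinear ∩ FE ⟂ AC]
2. E_y = -46/13  [A, C, E are collinear ∩ FE ⟂ AC]
   → E = (30/13, -46/13)
3. B_x = -3/2  [BC · ED = 15 ∩ 2·signedArea(BFD) = 1]
4. B_y = -1  [BC · ED = 15 ∩ 2·signedArea(BFD) = 1]
   → B = (-3/2, -1)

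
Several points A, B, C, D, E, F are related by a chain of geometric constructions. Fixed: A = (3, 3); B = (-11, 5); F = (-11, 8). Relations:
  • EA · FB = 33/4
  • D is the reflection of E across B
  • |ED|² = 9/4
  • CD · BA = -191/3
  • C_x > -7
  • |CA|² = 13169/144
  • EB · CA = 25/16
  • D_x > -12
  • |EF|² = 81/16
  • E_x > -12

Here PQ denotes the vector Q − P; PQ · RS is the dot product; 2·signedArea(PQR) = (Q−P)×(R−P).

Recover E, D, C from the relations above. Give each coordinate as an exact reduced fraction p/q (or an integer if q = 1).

1. E_y = 23/4  [EA · FB = 33/4]
2. E_x = -11  [|EF|² = 81/16]
   → E = (-11, 23/4)
3. D_x = -11  [D is the reflection of E across B]
4. D_y = 17/4  [D is the reflection of E across B]
   → D = (-11, 17/4)
5. C_x = -19/3  [EB · CA = 25/16 ∩ CD · BA = -191/3]
6. C_y = 61/12  [EB · CA = 25/16 ∩ CD · BA = -191/3]
   → C = (-19/3, 61/12)

C = (-19/3, 61/12)
D = (-11, 17/4)
E = (-11, 23/4)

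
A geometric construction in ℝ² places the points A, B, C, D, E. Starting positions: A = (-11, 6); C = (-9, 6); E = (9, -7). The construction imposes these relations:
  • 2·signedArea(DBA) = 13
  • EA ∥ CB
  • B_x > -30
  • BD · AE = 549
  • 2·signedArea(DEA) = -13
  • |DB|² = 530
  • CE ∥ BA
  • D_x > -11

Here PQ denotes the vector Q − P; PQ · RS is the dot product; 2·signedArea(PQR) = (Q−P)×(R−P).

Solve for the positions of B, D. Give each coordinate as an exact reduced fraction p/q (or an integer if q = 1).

B = (-29, 19)
D = (-10, 6)

1. B_x = -29  [CE ∥ BA ∩ EA ∥ CB]
2. B_y = 19  [CE ∥ BA ∩ EA ∥ CB]
   → B = (-29, 19)
3. D_x = -10  [2·signedArea(DEA) = -13 ∩ 2·signedArea(DBA) = 13]
4. D_y = 6  [2·signedArea(DEA) = -13 ∩ 2·signedArea(DBA) = 13]
   → D = (-10, 6)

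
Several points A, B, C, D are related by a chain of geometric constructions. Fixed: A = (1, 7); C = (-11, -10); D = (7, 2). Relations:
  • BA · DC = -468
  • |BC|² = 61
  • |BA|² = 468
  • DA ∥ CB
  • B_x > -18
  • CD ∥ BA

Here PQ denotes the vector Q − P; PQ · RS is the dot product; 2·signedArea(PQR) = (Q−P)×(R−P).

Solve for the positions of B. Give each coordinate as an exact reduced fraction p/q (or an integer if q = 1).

1. B_x = -17  [CD ∥ BA ∩ DA ∥ CB]
2. B_y = -5  [CD ∥ BA ∩ DA ∥ CB]
   → B = (-17, -5)

B = (-17, -5)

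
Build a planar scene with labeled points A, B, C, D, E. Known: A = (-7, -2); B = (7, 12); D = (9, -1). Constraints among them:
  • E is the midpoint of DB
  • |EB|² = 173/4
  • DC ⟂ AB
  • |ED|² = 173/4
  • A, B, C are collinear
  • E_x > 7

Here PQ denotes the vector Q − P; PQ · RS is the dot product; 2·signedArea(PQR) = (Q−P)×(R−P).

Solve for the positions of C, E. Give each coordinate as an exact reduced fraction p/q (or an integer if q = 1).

1. C_x = 3/2  [A, B, C are collinear ∩ DC ⟂ AB]
2. C_y = 13/2  [A, B, C are collinear ∩ DC ⟂ AB]
   → C = (3/2, 13/2)
3. E_x = 8  [E is the midpoint of DB]
4. E_y = 11/2  [E is the midpoint of DB]
   → E = (8, 11/2)

C = (3/2, 13/2)
E = (8, 11/2)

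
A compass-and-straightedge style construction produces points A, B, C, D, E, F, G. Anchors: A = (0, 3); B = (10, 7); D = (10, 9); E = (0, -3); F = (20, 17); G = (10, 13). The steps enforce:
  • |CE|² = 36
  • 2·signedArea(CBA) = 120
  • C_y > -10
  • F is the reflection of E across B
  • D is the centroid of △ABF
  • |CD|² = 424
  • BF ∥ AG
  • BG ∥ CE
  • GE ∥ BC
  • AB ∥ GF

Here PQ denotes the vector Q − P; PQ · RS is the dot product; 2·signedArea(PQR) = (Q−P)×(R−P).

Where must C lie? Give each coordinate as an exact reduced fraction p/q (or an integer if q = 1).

1. C_x = 0  [BG ∥ CE ∩ GE ∥ BC]
2. C_y = -9  [BG ∥ CE ∩ GE ∥ BC]
   → C = (0, -9)

C = (0, -9)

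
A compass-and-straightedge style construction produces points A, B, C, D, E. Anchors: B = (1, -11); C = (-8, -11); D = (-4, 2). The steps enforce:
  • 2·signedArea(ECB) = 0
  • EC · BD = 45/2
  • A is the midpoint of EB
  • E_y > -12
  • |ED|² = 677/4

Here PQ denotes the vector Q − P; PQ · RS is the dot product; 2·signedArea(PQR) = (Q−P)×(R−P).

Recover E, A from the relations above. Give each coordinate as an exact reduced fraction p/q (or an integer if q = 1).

A = (-5/4, -11)
E = (-7/2, -11)

1. E_x = -7/2  [2·signedArea(ECB) = 0 ∩ EC · BD = 45/2]
2. E_y = -11  [2·signedArea(ECB) = 0 ∩ EC · BD = 45/2]
   → E = (-7/2, -11)
3. A_x = -5/4  [A is the midpoint of EB]
4. A_y = -11  [A is the midpoint of EB]
   → A = (-5/4, -11)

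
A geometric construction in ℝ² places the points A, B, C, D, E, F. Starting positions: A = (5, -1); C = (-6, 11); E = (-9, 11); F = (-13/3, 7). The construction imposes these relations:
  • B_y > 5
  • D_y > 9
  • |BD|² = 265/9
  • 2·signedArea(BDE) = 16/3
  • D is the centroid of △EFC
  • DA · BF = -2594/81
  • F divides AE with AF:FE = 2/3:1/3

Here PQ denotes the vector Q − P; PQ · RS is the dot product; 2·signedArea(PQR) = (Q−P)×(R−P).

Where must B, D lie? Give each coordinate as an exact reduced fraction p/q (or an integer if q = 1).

1. D_x = -58/9  [D is the centroid of △EFC]
2. D_y = 29/3  [D is the centroid of △EFC]
   → D = (-58/9, 29/3)
3. B_x = -25/9  [2·signedArea(BDE) = 16/3 ∩ DA · BF = -2594/81]
4. B_y = 17/3  [2·signedArea(BDE) = 16/3 ∩ DA · BF = -2594/81]
   → B = (-25/9, 17/3)

B = (-25/9, 17/3)
D = (-58/9, 29/3)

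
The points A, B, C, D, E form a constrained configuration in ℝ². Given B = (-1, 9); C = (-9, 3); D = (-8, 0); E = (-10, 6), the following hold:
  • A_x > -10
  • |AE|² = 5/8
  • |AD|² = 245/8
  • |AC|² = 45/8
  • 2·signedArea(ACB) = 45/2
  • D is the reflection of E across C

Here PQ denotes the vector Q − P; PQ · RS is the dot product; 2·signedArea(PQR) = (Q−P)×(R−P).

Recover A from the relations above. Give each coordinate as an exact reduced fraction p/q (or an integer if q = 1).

1. A_x = -39/4  [line -6·x + 8·y + -201/2 = 0 ∩ |AC|² = 45/8]
2. A_y = 21/4  [line -6·x + 8·y + -201/2 = 0 ∩ |AC|² = 45/8]
   → A = (-39/4, 21/4)

A = (-39/4, 21/4)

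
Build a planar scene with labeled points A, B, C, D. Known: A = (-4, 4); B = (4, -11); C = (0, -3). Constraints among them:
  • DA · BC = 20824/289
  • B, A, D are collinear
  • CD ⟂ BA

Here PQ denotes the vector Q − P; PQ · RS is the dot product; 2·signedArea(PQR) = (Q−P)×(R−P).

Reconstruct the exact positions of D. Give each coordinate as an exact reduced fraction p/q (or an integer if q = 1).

1. D_x = -60/289  [B, A, D are collinear ∩ CD ⟂ BA]
2. D_y = -899/289  [B, A, D are collinear ∩ CD ⟂ BA]
   → D = (-60/289, -899/289)

D = (-60/289, -899/289)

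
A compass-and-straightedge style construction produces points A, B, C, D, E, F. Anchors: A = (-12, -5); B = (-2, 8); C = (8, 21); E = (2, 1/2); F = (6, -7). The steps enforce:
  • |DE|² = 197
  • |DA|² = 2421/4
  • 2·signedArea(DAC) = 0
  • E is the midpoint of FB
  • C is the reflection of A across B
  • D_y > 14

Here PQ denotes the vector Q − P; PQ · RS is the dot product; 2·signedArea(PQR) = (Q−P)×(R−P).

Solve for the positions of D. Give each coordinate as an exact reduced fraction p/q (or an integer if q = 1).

D = (3, 29/2)

1. D_x = 3  [line -26·x + 20·y + -212 = 0 ∩ |DE|² = 197]
2. D_y = 29/2  [line -26·x + 20·y + -212 = 0 ∩ |DE|² = 197]
   → D = (3, 29/2)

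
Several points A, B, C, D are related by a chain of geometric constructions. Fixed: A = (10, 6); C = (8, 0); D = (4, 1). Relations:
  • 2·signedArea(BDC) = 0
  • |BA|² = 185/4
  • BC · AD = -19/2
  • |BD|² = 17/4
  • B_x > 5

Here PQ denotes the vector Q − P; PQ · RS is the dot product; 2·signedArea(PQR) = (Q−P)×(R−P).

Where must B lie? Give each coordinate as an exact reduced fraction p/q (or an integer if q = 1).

B = (6, 1/2)

1. B_x = 6  [2·signedArea(BDC) = 0 ∩ BC · AD = -19/2]
2. B_y = 1/2  [2·signedArea(BDC) = 0 ∩ BC · AD = -19/2]
   → B = (6, 1/2)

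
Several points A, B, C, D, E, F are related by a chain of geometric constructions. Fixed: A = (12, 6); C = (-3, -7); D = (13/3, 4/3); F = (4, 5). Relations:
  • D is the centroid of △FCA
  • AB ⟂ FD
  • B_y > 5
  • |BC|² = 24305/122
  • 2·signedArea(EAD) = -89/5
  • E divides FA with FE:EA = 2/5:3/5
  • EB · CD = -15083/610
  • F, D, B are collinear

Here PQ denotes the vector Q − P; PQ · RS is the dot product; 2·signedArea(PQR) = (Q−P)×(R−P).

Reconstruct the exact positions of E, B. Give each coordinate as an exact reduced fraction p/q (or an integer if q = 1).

1. E_x = 36/5  [E divides FA with FE:EA = 2/5:3/5]
2. E_y = 27/5  [E divides FA with FE:EA = 2/5:3/5]
   → E = (36/5, 27/5)
3. B_x = 485/122  [F, D, B are collinear ∩ AB ⟂ FD]
4. B_y = 643/122  [F, D, B are collinear ∩ AB ⟂ FD]
   → B = (485/122, 643/122)

B = (485/122, 643/122)
E = (36/5, 27/5)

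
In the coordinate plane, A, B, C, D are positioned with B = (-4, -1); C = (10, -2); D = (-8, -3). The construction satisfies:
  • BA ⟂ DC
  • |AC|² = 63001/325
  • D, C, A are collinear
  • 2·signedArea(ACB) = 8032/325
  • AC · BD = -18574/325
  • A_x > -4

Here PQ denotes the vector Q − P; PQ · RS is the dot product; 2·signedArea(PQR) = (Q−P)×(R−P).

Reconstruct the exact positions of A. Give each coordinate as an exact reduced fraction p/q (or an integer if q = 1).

1. A_x = -1268/325  [D, C, A are collinear ∩ BA ⟂ DC]
2. A_y = -901/325  [D, C, A are collinear ∩ BA ⟂ DC]
   → A = (-1268/325, -901/325)

A = (-1268/325, -901/325)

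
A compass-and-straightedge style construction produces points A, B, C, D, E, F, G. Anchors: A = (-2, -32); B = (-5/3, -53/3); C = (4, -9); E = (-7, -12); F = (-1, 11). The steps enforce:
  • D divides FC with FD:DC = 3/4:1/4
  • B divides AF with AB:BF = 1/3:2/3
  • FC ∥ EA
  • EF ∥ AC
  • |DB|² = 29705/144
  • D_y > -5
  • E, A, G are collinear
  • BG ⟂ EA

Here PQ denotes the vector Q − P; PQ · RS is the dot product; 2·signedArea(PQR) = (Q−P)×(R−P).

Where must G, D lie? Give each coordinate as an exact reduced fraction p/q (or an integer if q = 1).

D = (11/4, -4)
G = (-91/17, -316/17)

1. G_x = -91/17  [E, A, G are collinear ∩ BG ⟂ EA]
2. G_y = -316/17  [E, A, G are collinear ∩ BG ⟂ EA]
   → G = (-91/17, -316/17)
3. D_x = 11/4  [D divides FC with FD:DC = 3/4:1/4]
4. D_y = -4  [D divides FC with FD:DC = 3/4:1/4]
   → D = (11/4, -4)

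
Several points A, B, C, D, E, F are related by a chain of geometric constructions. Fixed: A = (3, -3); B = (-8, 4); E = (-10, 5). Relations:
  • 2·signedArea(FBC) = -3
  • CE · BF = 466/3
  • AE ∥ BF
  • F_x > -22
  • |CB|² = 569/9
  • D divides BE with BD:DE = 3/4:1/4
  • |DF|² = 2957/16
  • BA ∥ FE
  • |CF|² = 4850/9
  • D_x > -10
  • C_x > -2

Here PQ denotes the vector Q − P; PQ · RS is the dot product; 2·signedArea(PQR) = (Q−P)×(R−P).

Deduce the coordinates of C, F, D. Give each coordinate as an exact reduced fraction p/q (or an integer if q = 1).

C = (-4/3, -1/3)
D = (-19/2, 19/4)
F = (-21, 12)

1. F_x = -21  [BA ∥ FE ∩ AE ∥ BF]
2. F_y = 12  [BA ∥ FE ∩ AE ∥ BF]
   → F = (-21, 12)
3. D_x = -19/2  [D divides BE with BD:DE = 3/4:1/4]
4. D_y = 19/4  [D divides BE with BD:DE = 3/4:1/4]
   → D = (-19/2, 19/4)
5. C_x = -4/3  [CE · BF = 466/3 ∩ 2·signedArea(FBC) = -3]
6. C_y = -1/3  [CE · BF = 466/3 ∩ 2·signedArea(FBC) = -3]
   → C = (-4/3, -1/3)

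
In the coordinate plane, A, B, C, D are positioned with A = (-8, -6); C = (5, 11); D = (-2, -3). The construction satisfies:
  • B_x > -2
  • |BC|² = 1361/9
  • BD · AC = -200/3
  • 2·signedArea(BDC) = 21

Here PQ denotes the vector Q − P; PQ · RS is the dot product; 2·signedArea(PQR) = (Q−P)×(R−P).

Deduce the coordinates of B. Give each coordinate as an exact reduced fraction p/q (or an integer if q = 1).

B = (-5/3, 2/3)

1. B_x = -5/3  [BD · AC = -200/3 ∩ 2·signedArea(BDC) = 21]
2. B_y = 2/3  [BD · AC = -200/3 ∩ 2·signedArea(BDC) = 21]
   → B = (-5/3, 2/3)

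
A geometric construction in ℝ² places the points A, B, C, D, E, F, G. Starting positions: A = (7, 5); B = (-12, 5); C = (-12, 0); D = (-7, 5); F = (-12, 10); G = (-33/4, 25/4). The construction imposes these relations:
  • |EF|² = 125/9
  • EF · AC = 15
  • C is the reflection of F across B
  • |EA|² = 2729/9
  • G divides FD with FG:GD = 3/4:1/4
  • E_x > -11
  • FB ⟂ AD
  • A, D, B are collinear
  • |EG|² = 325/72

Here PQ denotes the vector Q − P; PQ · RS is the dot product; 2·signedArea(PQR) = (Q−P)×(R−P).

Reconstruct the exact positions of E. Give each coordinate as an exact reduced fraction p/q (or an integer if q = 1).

E = (-31/3, 20/3)

1. E_x = -31/3  [line 19·x + 5·y + 163 = 0 ∩ |EF|² = 125/9]
2. E_y = 20/3  [line 19·x + 5·y + 163 = 0 ∩ |EF|² = 125/9]
   → E = (-31/3, 20/3)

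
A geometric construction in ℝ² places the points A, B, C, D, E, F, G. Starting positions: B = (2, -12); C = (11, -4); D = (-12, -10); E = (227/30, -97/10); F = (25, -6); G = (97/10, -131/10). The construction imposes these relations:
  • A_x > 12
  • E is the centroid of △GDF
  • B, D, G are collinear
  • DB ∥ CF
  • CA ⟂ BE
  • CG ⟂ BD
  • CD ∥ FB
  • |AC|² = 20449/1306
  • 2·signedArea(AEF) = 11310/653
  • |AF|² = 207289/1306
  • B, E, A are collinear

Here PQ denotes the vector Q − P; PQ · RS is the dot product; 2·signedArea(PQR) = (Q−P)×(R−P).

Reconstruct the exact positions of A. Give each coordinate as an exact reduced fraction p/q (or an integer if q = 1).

A = (81697/6530, -50001/6530)

1. A_x = 81697/6530  [B, E, A are collinear ∩ CA ⟂ BE]
2. A_y = -50001/6530  [B, E, A are collinear ∩ CA ⟂ BE]
   → A = (81697/6530, -50001/6530)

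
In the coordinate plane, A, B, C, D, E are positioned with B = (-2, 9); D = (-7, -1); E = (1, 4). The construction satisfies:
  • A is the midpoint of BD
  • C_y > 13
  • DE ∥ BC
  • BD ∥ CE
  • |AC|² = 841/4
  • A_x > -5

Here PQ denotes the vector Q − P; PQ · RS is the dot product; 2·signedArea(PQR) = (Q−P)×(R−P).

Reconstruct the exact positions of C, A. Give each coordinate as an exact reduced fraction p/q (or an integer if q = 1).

1. C_x = 6  [BD ∥ CE ∩ DE ∥ BC]
2. C_y = 14  [BD ∥ CE ∩ DE ∥ BC]
   → C = (6, 14)
3. A_x = -9/2  [A is the midpoint of BD]
4. A_y = 4  [A is the midpoint of BD]
   → A = (-9/2, 4)

A = (-9/2, 4)
C = (6, 14)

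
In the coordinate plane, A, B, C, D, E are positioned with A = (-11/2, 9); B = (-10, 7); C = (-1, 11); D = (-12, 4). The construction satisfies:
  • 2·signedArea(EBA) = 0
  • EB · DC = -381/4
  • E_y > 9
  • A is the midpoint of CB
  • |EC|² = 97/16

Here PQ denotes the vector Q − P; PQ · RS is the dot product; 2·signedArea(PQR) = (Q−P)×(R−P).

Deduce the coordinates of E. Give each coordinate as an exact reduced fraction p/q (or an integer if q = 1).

E = (-13/4, 10)

1. E_x = -13/4  [2·signedArea(EBA) = 0 ∩ EB · DC = -381/4]
2. E_y = 10  [2·signedArea(EBA) = 0 ∩ EB · DC = -381/4]
   → E = (-13/4, 10)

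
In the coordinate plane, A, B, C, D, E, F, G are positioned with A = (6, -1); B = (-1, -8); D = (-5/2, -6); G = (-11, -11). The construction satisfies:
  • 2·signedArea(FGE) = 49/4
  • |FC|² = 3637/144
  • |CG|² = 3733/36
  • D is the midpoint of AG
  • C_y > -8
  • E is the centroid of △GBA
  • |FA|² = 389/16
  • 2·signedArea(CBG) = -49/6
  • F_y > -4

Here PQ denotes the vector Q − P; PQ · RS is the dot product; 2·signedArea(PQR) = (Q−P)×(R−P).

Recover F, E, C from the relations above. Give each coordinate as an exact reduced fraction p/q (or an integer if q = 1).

1. E_x = -2  [E is the centroid of △GBA]
2. E_y = -20/3  [E is the centroid of △GBA]
   → E = (-2, -20/3)
3. C_x = -3/2  [line 3·x + -10·y + -413/6 = 0 ∩ |CG|² = 3733/36]
4. C_y = -22/3  [line 3·x + -10·y + -413/6 = 0 ∩ |CG|² = 3733/36]
   → C = (-3/2, -22/3)
5. F_x = 7/4  [line -13/3·x + 9·y + 469/12 = 0 ∩ |FC|² = 3637/144]
6. F_y = -7/2  [line -13/3·x + 9·y + 469/12 = 0 ∩ |FC|² = 3637/144]
   → F = (7/4, -7/2)

C = (-3/2, -22/3)
E = (-2, -20/3)
F = (7/4, -7/2)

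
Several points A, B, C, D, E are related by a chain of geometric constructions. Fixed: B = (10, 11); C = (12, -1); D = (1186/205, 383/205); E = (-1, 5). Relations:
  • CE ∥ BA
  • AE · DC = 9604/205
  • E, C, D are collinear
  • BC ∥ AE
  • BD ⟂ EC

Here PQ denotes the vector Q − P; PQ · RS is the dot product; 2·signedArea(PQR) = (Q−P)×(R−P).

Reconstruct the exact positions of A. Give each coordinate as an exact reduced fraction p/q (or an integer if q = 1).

1. A_x = -3  [BC ∥ AE ∩ CE ∥ BA]
2. A_y = 17  [BC ∥ AE ∩ CE ∥ BA]
   → A = (-3, 17)

A = (-3, 17)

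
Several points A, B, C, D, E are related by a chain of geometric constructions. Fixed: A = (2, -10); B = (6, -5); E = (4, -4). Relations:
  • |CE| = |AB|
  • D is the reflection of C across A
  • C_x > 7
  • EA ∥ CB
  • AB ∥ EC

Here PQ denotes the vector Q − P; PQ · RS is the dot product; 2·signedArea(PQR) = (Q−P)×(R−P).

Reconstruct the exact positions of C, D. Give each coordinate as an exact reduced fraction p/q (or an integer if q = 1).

C = (8, 1)
D = (-4, -21)

1. C_x = 8  [EA ∥ CB ∩ AB ∥ EC]
2. C_y = 1  [EA ∥ CB ∩ AB ∥ EC]
   → C = (8, 1)
3. D_x = -4  [D is the reflection of C across A]
4. D_y = -21  [D is the reflection of C across A]
   → D = (-4, -21)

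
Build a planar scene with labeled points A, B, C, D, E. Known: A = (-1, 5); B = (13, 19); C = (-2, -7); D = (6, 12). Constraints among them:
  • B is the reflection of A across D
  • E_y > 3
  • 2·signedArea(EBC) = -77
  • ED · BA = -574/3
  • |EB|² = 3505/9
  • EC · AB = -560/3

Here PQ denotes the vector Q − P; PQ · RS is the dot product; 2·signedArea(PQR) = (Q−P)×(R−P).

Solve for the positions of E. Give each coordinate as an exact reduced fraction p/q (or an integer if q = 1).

E = (1, 10/3)

1. E_x = 1  [EC · AB = -560/3 ∩ 2·signedArea(EBC) = -77]
2. E_y = 10/3  [EC · AB = -560/3 ∩ 2·signedArea(EBC) = -77]
   → E = (1, 10/3)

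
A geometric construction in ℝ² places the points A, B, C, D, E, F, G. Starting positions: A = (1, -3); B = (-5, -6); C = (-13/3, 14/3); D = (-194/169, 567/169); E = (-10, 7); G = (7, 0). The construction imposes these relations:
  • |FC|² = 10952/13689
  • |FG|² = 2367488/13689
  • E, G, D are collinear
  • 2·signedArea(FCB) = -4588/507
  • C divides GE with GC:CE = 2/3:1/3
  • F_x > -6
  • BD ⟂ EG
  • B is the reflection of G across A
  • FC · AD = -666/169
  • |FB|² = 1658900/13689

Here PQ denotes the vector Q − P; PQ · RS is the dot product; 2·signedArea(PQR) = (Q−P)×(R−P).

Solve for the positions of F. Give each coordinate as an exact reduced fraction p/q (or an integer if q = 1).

1. F_x = -7849/1521  [FC · AD = -666/169 ∩ 2·signedArea(FCB) = -4588/507]
2. F_y = 7616/1521  [FC · AD = -666/169 ∩ 2·signedArea(FCB) = -4588/507]
   → F = (-7849/1521, 7616/1521)

F = (-7849/1521, 7616/1521)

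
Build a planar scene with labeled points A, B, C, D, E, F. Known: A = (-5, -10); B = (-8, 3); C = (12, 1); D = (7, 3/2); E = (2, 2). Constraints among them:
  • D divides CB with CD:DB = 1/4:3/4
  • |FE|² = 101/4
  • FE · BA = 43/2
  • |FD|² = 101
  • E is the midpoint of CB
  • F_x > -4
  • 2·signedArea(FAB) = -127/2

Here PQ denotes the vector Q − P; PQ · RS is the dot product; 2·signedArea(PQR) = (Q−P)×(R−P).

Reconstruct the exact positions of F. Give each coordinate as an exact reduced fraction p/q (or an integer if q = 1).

F = (-3, 5/2)

1. F_x = -3  [2·signedArea(FAB) = -127/2 ∩ FE · BA = 43/2]
2. F_y = 5/2  [2·signedArea(FAB) = -127/2 ∩ FE · BA = 43/2]
   → F = (-3, 5/2)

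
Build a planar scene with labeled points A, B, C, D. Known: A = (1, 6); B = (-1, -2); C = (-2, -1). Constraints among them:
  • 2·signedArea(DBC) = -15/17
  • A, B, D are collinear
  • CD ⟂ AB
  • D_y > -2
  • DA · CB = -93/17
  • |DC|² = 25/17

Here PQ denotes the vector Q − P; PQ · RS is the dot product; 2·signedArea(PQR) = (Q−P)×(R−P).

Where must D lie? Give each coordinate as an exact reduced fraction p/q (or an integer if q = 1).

1. D_x = -14/17  [A, B, D are collinear ∩ CD ⟂ AB]
2. D_y = -22/17  [A, B, D are collinear ∩ CD ⟂ AB]
   → D = (-14/17, -22/17)

D = (-14/17, -22/17)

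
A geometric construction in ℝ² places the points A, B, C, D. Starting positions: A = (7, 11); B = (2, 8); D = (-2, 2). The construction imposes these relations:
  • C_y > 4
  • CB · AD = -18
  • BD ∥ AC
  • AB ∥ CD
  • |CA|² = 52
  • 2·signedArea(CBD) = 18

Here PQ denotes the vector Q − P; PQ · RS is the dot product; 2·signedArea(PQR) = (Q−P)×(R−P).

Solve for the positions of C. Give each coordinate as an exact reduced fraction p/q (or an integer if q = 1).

C = (3, 5)

1. C_x = 3  [AB ∥ CD ∩ BD ∥ AC]
2. C_y = 5  [AB ∥ CD ∩ BD ∥ AC]
   → C = (3, 5)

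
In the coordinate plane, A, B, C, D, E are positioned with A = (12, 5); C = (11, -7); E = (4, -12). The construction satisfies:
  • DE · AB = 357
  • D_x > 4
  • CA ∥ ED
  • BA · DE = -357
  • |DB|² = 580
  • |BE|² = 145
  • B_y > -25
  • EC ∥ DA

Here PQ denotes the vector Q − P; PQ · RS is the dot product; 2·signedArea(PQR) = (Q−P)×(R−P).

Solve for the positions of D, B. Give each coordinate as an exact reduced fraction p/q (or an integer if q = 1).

1. D_x = 5  [EC ∥ DA ∩ CA ∥ ED]
2. D_y = 0  [EC ∥ DA ∩ CA ∥ ED]
   → D = (5, 0)
3. B_x = 3  [line 1·x + 12·y + 285 = 0 ∩ |BE|² = 145]
4. B_y = -24  [line 1·x + 12·y + 285 = 0 ∩ |BE|² = 145]
   → B = (3, -24)

B = (3, -24)
D = (5, 0)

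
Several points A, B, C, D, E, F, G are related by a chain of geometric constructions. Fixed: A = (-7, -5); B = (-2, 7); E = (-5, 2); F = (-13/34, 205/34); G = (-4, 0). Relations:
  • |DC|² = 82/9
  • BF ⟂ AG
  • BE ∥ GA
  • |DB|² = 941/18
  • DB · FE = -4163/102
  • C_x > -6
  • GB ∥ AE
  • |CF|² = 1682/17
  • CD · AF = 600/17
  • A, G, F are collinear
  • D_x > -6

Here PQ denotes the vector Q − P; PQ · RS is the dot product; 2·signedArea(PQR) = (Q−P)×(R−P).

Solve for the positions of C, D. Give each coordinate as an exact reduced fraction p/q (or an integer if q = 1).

C = (-11/2, -5/2)
D = (-31/6, 1/2)

1. D_x = -31/6  [line 157/34·x + 137/34·y + 1114/51 = 0 ∩ |DB|² = 941/18]
2. D_y = 1/2  [line 157/34·x + 137/34·y + 1114/51 = 0 ∩ |DB|² = 941/18]
   → D = (-31/6, 1/2)
3. C_x = -11/2  [line -225/34·x + -375/34·y + -2175/34 = 0 ∩ |CF|² = 1682/17]
4. C_y = -5/2  [line -225/34·x + -375/34·y + -2175/34 = 0 ∩ |CF|² = 1682/17]
   → C = (-11/2, -5/2)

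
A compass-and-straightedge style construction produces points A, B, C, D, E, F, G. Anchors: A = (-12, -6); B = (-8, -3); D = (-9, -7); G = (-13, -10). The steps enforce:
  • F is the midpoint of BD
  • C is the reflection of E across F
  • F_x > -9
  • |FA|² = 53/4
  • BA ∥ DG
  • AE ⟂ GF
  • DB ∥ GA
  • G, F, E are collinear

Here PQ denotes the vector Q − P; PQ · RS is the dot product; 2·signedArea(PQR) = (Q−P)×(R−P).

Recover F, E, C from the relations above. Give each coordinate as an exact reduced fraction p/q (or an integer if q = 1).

C = (-1165/181, -490/181)
E = (-1912/181, -1320/181)
F = (-17/2, -5)

1. F_x = -17/2  [F is the midpoint of BD]
2. F_y = -5  [F is the midpoint of BD]
   → F = (-17/2, -5)
3. E_x = -1912/181  [G, F, E are collinear ∩ AE ⟂ GF]
4. E_y = -1320/181  [G, F, E are collinear ∩ AE ⟂ GF]
   → E = (-1912/181, -1320/181)
5. C_x = -1165/181  [C is the reflection of E across F]
6. C_y = -490/181  [C is the reflection of E across F]
   → C = (-1165/181, -490/181)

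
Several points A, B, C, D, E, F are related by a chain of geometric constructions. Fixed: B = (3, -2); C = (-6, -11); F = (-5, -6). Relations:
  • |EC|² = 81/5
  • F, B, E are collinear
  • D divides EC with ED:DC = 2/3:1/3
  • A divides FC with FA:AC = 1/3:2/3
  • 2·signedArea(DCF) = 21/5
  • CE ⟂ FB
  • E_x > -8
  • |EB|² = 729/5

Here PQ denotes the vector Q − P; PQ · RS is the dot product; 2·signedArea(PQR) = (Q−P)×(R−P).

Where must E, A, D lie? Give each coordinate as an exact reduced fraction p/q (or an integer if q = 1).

A = (-16/3, -23/3)
D = (-33/5, -49/5)
E = (-39/5, -37/5)

1. E_x = -39/5  [F, B, E are collinear ∩ CE ⟂ FB]
2. E_y = -37/5  [F, B, E are collinear ∩ CE ⟂ FB]
   → E = (-39/5, -37/5)
3. A_x = -16/3  [A divides FC with FA:AC = 1/3:2/3]
4. A_y = -23/3  [A divides FC with FA:AC = 1/3:2/3]
   → A = (-16/3, -23/3)
5. D_x = -33/5  [D divides EC with ED:DC = 2/3:1/3]
6. D_y = -49/5  [D divides EC with ED:DC = 2/3:1/3]
   → D = (-33/5, -49/5)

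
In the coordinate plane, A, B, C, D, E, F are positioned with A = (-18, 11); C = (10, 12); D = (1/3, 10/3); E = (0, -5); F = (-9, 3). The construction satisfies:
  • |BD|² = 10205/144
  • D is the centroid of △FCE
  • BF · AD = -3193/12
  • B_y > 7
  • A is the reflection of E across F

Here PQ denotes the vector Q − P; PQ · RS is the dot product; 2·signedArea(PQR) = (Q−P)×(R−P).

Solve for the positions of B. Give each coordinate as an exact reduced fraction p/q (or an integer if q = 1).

B = (15/2, 31/4)

1. B_x = 15/2  [line -55/3·x + 23/3·y + 937/12 = 0 ∩ |BD|² = 10205/144]
2. B_y = 31/4  [line -55/3·x + 23/3·y + 937/12 = 0 ∩ |BD|² = 10205/144]
   → B = (15/2, 31/4)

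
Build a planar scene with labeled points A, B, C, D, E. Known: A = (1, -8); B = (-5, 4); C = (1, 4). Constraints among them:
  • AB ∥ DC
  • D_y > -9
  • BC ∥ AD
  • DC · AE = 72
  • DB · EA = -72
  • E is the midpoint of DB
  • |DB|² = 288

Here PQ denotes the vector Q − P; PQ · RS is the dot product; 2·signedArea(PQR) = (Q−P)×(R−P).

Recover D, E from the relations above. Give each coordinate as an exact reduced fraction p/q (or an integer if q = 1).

1. D_x = 7  [AB ∥ DC ∩ BC ∥ AD]
2. D_y = -8  [AB ∥ DC ∩ BC ∥ AD]
   → D = (7, -8)
3. E_x = 1  [E is the midpoint of DB]
4. E_y = -2  [E is the midpoint of DB]
   → E = (1, -2)

D = (7, -8)
E = (1, -2)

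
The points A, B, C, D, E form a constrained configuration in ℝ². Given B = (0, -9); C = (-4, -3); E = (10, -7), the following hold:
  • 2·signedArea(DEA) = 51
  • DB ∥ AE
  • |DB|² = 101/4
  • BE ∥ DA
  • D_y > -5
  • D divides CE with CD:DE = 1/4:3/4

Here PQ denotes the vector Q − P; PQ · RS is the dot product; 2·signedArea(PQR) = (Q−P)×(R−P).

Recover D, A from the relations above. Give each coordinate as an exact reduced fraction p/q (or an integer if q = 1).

A = (19/2, -2)
D = (-1/2, -4)

1. D_x = -1/2  [D divides CE with CD:DE = 1/4:3/4]
2. D_y = -4  [D divides CE with CD:DE = 1/4:3/4]
   → D = (-1/2, -4)
3. A_x = 19/2  [DB ∥ AE ∩ BE ∥ DA]
4. A_y = -2  [DB ∥ AE ∩ BE ∥ DA]
   → A = (19/2, -2)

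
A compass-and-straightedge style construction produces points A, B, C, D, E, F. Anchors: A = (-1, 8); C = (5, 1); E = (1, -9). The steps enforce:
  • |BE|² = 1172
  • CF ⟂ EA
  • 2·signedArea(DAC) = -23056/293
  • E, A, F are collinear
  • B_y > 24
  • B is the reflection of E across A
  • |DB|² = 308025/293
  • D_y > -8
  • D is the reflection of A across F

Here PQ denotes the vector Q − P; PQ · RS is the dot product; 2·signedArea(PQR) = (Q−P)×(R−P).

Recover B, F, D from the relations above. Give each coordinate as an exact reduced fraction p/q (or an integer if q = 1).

1. B_x = -3  [B is the reflection of E across A]
2. B_y = 25  [B is the reflection of E across A]
   → B = (-3, 25)
3. F_x = -31/293  [E, A, F are collinear ∩ CF ⟂ EA]
4. F_y = 117/293  [E, A, F are collinear ∩ CF ⟂ EA]
   → F = (-31/293, 117/293)
5. D_x = 231/293  [D is the reflection of A across F]
6. D_y = -2110/293  [D is the reflection of A across F]
   → D = (231/293, -2110/293)

B = (-3, 25)
D = (231/293, -2110/293)
F = (-31/293, 117/293)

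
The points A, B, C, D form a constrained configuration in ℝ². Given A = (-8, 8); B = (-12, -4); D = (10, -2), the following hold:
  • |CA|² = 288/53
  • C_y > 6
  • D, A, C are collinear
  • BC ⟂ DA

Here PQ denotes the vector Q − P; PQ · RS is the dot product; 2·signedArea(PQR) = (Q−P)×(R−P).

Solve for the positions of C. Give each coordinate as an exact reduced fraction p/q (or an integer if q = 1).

1. C_x = -316/53  [D, A, C are collinear ∩ BC ⟂ DA]
2. C_y = 364/53  [D, A, C are collinear ∩ BC ⟂ DA]
   → C = (-316/53, 364/53)

C = (-316/53, 364/53)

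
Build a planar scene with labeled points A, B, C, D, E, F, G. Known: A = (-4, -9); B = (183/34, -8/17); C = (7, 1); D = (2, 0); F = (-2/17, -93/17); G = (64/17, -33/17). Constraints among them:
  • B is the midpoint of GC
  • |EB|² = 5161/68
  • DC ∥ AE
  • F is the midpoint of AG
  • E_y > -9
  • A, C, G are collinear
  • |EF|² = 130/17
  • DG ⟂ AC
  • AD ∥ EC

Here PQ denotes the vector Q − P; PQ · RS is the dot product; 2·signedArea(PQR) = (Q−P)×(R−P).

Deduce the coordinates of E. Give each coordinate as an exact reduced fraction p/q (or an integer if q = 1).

E = (1, -8)

1. E_x = 1  [AD ∥ EC ∩ DC ∥ AE]
2. E_y = -8  [AD ∥ EC ∩ DC ∥ AE]
   → E = (1, -8)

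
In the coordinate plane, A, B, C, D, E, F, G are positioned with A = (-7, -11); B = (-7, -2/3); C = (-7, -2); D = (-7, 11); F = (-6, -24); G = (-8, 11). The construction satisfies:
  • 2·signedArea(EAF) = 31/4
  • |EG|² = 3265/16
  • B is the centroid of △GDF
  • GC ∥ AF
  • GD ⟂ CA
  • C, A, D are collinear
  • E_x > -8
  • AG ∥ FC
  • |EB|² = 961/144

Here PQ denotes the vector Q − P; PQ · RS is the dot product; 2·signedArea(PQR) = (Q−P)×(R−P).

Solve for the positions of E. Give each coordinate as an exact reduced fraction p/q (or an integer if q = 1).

1. E_x = -7  [line 13·x + 1·y + 377/4 = 0 ∩ |EG|² = 3265/16]
2. E_y = -13/4  [line 13·x + 1·y + 377/4 = 0 ∩ |EG|² = 3265/16]
   → E = (-7, -13/4)

E = (-7, -13/4)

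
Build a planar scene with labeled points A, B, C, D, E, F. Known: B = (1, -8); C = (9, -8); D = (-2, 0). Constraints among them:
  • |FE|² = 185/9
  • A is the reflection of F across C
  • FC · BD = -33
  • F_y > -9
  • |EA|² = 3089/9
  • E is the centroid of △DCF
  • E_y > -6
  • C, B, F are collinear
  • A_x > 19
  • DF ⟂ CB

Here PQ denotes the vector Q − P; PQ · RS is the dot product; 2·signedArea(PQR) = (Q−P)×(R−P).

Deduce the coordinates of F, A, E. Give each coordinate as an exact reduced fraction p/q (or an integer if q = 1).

A = (20, -8)
E = (5/3, -16/3)
F = (-2, -8)

1. F_x = -2  [C, B, F are collinear ∩ DF ⟂ CB]
2. F_y = -8  [C, B, F are collinear ∩ DF ⟂ CB]
   → F = (-2, -8)
3. A_x = 20  [A is the reflection of F across C]
4. A_y = -8  [A is the reflection of F across C]
   → A = (20, -8)
5. E_x = 5/3  [E is the centroid of △DCF]
6. E_y = -16/3  [E is the centroid of △DCF]
   → E = (5/3, -16/3)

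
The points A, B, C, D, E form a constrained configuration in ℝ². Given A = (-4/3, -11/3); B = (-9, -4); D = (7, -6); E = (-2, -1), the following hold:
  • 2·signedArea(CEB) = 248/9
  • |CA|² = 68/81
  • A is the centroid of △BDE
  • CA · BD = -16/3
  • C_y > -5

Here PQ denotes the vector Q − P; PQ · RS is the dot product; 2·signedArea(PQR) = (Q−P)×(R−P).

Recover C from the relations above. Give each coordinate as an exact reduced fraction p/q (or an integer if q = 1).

C = (-10/9, -41/9)

1. C_x = -10/9  [2·signedArea(CEB) = 248/9 ∩ CA · BD = -16/3]
2. C_y = -41/9  [2·signedArea(CEB) = 248/9 ∩ CA · BD = -16/3]
   → C = (-10/9, -41/9)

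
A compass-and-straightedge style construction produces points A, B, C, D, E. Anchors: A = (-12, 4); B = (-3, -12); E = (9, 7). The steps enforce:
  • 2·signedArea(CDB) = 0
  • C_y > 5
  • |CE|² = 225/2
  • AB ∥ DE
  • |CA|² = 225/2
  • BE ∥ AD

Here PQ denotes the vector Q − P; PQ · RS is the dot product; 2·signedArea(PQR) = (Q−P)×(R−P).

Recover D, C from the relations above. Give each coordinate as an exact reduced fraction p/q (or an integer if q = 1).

C = (-3/2, 11/2)
D = (0, 23)

1. D_x = 0  [AB ∥ DE ∩ BE ∥ AD]
2. D_y = 23  [AB ∥ DE ∩ BE ∥ AD]
   → D = (0, 23)
3. C_x = -3/2  [line 35·x + -3·y + 69 = 0 ∩ |CA|² = 225/2]
4. C_y = 11/2  [line 35·x + -3·y + 69 = 0 ∩ |CA|² = 225/2]
   → C = (-3/2, 11/2)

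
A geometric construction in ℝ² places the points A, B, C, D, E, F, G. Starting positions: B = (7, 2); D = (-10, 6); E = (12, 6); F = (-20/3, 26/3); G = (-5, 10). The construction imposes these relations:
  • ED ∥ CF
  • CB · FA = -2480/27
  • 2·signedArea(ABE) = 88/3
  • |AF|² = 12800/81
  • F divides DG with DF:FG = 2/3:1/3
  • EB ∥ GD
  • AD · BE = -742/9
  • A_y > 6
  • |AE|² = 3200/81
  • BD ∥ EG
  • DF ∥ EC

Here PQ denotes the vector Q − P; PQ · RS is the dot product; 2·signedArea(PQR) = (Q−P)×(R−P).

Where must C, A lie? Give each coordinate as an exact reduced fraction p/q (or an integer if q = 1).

A = (52/9, 62/9)
C = (46/3, 26/3)

1. C_x = 46/3  [ED ∥ CF ∩ DF ∥ EC]
2. C_y = 26/3  [ED ∥ CF ∩ DF ∥ EC]
   → C = (46/3, 26/3)
3. A_x = 52/9  [AD · BE = -742/9 ∩ 2·signedArea(ABE) = 88/3]
4. A_y = 62/9  [AD · BE = -742/9 ∩ 2·signedArea(ABE) = 88/3]
   → A = (52/9, 62/9)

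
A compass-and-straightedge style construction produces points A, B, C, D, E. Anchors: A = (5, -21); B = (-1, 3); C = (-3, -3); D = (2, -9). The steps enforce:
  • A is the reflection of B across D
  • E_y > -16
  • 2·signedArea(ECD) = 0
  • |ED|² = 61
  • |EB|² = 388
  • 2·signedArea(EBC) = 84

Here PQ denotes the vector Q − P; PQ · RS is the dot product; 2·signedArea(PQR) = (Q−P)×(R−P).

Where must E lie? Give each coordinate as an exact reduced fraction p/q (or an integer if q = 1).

E = (7, -15)

1. E_x = 7  [2·signedArea(ECD) = 0 ∩ 2·signedArea(EBC) = 84]
2. E_y = -15  [2·signedArea(ECD) = 0 ∩ 2·signedArea(EBC) = 84]
   → E = (7, -15)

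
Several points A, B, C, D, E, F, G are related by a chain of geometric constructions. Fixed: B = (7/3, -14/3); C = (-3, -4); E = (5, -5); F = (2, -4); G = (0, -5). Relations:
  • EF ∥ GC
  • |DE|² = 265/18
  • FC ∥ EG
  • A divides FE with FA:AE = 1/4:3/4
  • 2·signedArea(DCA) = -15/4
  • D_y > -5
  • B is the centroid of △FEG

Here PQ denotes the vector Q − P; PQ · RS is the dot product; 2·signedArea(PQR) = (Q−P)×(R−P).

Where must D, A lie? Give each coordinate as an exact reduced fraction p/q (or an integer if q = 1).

1. A_x = 11/4  [A divides FE with FA:AE = 1/4:3/4]
2. A_y = -17/4  [A divides FE with FA:AE = 1/4:3/4]
   → A = (11/4, -17/4)
3. D_x = 7/6  [line 1/4·x + 23/4·y + 55/2 = 0 ∩ |DE|² = 265/18]
4. D_y = -29/6  [line 1/4·x + 23/4·y + 55/2 = 0 ∩ |DE|² = 265/18]
   → D = (7/6, -29/6)

A = (11/4, -17/4)
D = (7/6, -29/6)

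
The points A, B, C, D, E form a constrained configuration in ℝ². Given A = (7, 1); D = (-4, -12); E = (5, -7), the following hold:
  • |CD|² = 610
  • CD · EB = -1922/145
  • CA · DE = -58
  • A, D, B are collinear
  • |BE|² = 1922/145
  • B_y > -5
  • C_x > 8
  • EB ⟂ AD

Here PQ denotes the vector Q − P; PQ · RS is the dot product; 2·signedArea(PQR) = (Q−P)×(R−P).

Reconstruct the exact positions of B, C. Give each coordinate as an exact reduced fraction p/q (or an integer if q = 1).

B = (322/145, -674/145)
C = (9, 9)

1. B_x = 322/145  [A, D, B are collinear ∩ EB ⟂ AD]
2. B_y = -674/145  [A, D, B are collinear ∩ EB ⟂ AD]
   → B = (322/145, -674/145)
3. C_x = 9  [CA · DE = -58 ∩ CD · EB = -1922/145]
4. C_y = 9  [CA · DE = -58 ∩ CD · EB = -1922/145]
   → C = (9, 9)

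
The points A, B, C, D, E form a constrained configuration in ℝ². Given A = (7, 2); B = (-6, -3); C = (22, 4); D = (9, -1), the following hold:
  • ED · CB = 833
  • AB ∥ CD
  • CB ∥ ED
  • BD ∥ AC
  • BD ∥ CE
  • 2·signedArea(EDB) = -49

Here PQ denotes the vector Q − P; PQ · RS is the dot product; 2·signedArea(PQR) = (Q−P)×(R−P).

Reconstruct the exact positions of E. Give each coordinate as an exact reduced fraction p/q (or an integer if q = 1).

1. E_x = 37  [CB ∥ ED ∩ BD ∥ CE]
2. E_y = 6  [CB ∥ ED ∩ BD ∥ CE]
   → E = (37, 6)

E = (37, 6)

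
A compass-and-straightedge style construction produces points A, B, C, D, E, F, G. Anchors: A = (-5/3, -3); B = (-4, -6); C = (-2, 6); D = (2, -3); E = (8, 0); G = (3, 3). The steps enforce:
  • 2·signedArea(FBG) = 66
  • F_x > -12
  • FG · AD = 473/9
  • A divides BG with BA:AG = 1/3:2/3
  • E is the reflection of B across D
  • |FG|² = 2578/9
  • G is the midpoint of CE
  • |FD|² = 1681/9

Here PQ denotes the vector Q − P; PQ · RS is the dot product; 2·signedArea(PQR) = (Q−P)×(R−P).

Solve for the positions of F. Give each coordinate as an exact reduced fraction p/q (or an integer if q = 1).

1. F_x = -34/3  [FG · AD = 473/9 ∩ 2·signedArea(FBG) = 66]
2. F_y = -6  [FG · AD = 473/9 ∩ 2·signedArea(FBG) = 66]
   → F = (-34/3, -6)

F = (-34/3, -6)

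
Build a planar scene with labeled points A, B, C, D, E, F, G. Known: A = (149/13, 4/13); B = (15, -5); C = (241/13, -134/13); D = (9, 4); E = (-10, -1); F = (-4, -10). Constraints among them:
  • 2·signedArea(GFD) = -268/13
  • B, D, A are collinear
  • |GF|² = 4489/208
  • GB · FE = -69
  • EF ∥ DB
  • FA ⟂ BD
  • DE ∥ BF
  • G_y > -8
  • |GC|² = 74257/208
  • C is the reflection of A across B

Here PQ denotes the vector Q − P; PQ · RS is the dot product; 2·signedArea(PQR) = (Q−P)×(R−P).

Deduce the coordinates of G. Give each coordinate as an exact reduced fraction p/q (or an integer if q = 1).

1. G_x = -7/52  [2·signedArea(GFD) = -268/13 ∩ GB · FE = -69]
2. G_y = -193/26  [2·signedArea(GFD) = -268/13 ∩ GB · FE = -69]
   → G = (-7/52, -193/26)

G = (-7/52, -193/26)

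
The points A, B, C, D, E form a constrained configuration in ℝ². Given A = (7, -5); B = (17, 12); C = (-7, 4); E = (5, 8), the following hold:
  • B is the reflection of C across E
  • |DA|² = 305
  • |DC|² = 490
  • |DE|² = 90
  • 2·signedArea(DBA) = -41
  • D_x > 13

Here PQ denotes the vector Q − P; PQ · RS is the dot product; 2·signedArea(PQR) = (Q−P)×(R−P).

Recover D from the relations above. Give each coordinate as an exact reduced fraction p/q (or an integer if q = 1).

1. D_x = 14  [line 17·x + -10·y + -128 = 0 ∩ |DE|² = 90]
2. D_y = 11  [line 17·x + -10·y + -128 = 0 ∩ |DE|² = 90]
   → D = (14, 11)

D = (14, 11)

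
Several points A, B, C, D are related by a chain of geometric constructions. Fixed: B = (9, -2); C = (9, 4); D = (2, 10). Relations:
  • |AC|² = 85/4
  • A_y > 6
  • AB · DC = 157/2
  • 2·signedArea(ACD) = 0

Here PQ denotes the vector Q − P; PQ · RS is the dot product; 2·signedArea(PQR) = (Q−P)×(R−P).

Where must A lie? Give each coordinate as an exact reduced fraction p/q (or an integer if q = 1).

1. A_x = 11/2  [2·signedArea(ACD) = 0 ∩ AB · DC = 157/2]
2. A_y = 7  [2·signedArea(ACD) = 0 ∩ AB · DC = 157/2]
   → A = (11/2, 7)

A = (11/2, 7)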